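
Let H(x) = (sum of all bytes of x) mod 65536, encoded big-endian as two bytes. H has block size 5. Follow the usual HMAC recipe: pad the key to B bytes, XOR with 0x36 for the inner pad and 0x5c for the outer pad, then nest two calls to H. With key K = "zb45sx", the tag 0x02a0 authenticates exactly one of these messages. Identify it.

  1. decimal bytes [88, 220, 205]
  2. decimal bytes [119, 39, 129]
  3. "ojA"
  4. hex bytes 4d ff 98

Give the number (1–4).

Key "zb45sx" = 7a 62 34 35 73 78 is 6 bytes > B = 5, so hash it first: H(key) = 02 30, then zero-pad to 5 bytes: K' = 02 30 00 00 00.
K' ⊕ ipad = 34 06 36 36 36; K' ⊕ opad = 5e 6c 5c 5c 5c.
m1: inner = H(34 06 36 36 36 58 dc cd) = 02 dd; tag = H(5e 6c 5c 5c 5c 02 dd) = 02bd
m2: inner = H(34 06 36 36 36 77 27 81) = 01 fb; tag = H(5e 6c 5c 5c 5c 01 fb) = 02da
m3: inner = H(34 06 36 36 36 6f 6a 41) = 01 f6; tag = H(5e 6c 5c 5c 5c 01 f6) = 02d5
m4: inner = H(34 06 36 36 36 4d ff 98) = 02 c0; tag = H(5e 6c 5c 5c 5c 02 c0) = 02a0 ← matches

4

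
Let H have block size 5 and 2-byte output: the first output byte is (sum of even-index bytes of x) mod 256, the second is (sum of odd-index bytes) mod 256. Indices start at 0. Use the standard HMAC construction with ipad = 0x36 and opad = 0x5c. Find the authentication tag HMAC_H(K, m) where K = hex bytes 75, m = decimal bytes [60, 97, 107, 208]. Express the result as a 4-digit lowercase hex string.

f498

Key hex bytes 75 is 1 byte ≤ B = 5; zero-pad to 5 bytes: K' = 75 00 00 00 00.
K' ⊕ ipad = 43 36 36 36 36.  K' ⊕ opad = 29 5c 5c 5c 5c.
Inner input = (K'⊕ipad) ∥ m = 43 36 36 36 36 ∥ 3c 61 6b d0.
Inner hash: even-index sum = 480 mod 256 = 224; odd-index sum = 275 mod 256 = 19 → e0 13.
Outer input = (K'⊕opad) ∥ inner = 29 5c 5c 5c 5c ∥ e0 13.
Outer hash (tag): even-index sum = 244 mod 256 = 244; odd-index sum = 408 mod 256 = 152 → f4 98.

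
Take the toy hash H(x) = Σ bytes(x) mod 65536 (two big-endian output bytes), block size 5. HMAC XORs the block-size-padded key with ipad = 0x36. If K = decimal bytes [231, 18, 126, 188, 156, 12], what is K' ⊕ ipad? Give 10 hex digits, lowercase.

Key decimal bytes [231, 18, 126, 188, 156, 12] = e7 12 7e bc 9c 0c is 6 bytes > B = 5, so hash it first: H(key) = 02 db, then zero-pad to 5 bytes: K' = 02 db 00 00 00.
XOR each byte with 0x36: 02⊕36=34, db⊕36=ed, 00⊕36=36, 00⊕36=36, 00⊕36=36.

34ed363636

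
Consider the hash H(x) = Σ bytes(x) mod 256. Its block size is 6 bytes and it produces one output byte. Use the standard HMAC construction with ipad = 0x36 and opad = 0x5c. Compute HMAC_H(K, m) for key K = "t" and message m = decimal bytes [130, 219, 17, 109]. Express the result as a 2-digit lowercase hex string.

1f

Key "t" = 74 is 1 byte ≤ B = 6; zero-pad to 6 bytes: K' = 74 00 00 00 00 00.
K' ⊕ ipad = 42 36 36 36 36 36.  K' ⊕ opad = 28 5c 5c 5c 5c 5c.
Inner input = (K'⊕ipad) ∥ m = 42 36 36 36 36 36 ∥ 82 db 11 6d.
Inner hash: sum = 66+54+54+54+54+54+130+219+17+109 = 811; mod 256 = 43 → 2b.
Outer input = (K'⊕opad) ∥ inner = 28 5c 5c 5c 5c 5c ∥ 2b.
Outer hash (tag): sum = 40+92+92+92+92+92+43 = 543; mod 256 = 31 → 1f.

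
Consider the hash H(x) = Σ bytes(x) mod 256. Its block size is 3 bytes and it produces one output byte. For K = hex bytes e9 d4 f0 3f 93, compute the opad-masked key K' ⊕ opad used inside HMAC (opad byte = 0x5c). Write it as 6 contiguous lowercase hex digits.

235c5c

Key hex bytes e9 d4 f0 3f 93 is 5 bytes > B = 3, so hash it first: H(key) = 7f, then zero-pad to 3 bytes: K' = 7f 00 00.
XOR each byte with 0x5c: 7f⊕5c=23, 00⊕5c=5c, 00⊕5c=5c.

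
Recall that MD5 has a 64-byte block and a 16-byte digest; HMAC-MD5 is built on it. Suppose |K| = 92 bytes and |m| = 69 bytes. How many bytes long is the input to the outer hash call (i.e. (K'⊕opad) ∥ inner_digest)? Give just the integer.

80

Key is 92 > 64 bytes, so it is hashed to 16 bytes then zero-padded to 64: |K'| = 64.
Outer input = (K'⊕opad) ∥ H(inner) → 64 + 16 = 80 bytes.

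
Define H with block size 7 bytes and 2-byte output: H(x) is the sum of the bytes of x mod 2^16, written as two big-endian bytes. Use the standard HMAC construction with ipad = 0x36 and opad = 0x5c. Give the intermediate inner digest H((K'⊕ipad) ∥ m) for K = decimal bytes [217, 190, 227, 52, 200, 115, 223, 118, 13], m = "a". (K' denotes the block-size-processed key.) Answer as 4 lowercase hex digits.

021f

Key decimal bytes [217, 190, 227, 52, 200, 115, 223, 118, 13] = d9 be e3 34 c8 73 df 76 0d is 9 bytes > B = 7, so hash it first: H(key) = 05 4b, then zero-pad to 7 bytes: K' = 05 4b 00 00 00 00 00.
K' ⊕ ipad = 33 7d 36 36 36 36 36.
Inner input = 33 7d 36 36 36 36 36 ∥ 61.
Inner hash: sum = 51+125+54+54+54+54+54+97 = 543 → 02 1f.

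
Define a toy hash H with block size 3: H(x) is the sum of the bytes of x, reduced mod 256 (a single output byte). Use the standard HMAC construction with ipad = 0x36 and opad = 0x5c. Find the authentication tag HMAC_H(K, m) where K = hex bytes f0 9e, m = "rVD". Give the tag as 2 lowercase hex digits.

7a

Key hex bytes f0 9e is 2 bytes ≤ B = 3; zero-pad to 3 bytes: K' = f0 9e 00.
K' ⊕ ipad = c6 a8 36.  K' ⊕ opad = ac c2 5c.
Inner input = (K'⊕ipad) ∥ m = c6 a8 36 ∥ 72 56 44.
Inner hash: sum = 198+168+54+114+86+68 = 688; mod 256 = 176 → b0.
Outer input = (K'⊕opad) ∥ inner = ac c2 5c ∥ b0.
Outer hash (tag): sum = 172+194+92+176 = 634; mod 256 = 122 → 7a.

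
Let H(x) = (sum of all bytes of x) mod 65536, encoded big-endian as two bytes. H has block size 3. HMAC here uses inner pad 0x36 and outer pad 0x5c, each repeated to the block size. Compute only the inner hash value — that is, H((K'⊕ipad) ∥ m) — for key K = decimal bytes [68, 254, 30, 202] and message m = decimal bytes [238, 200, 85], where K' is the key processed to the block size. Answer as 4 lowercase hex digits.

Key decimal bytes [68, 254, 30, 202] = 44 fe 1e ca is 4 bytes > B = 3, so hash it first: H(key) = 02 2a, then zero-pad to 3 bytes: K' = 02 2a 00.
K' ⊕ ipad = 34 1c 36.
Inner input = 34 1c 36 ∥ ee c8 55.
Inner hash: sum = 52+28+54+238+200+85 = 657 → 02 91.

0291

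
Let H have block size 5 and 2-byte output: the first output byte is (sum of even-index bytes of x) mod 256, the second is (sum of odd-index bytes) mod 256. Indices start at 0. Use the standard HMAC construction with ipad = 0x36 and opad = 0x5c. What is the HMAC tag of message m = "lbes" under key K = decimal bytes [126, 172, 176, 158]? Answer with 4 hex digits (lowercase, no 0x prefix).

Key decimal bytes [126, 172, 176, 158] = 7e ac b0 9e is 4 bytes ≤ B = 5; zero-pad to 5 bytes: K' = 7e ac b0 9e 00.
K' ⊕ ipad = 48 9a 86 a8 36.  K' ⊕ opad = 22 f0 ec c2 5c.
Inner input = (K'⊕ipad) ∥ m = 48 9a 86 a8 36 ∥ 6c 62 65 73.
Inner hash: even-index sum = 473 mod 256 = 217; odd-index sum = 531 mod 256 = 19 → d9 13.
Outer input = (K'⊕opad) ∥ inner = 22 f0 ec c2 5c ∥ d9 13.
Outer hash (tag): even-index sum = 381 mod 256 = 125; odd-index sum = 651 mod 256 = 139 → 7d 8b.

7d8b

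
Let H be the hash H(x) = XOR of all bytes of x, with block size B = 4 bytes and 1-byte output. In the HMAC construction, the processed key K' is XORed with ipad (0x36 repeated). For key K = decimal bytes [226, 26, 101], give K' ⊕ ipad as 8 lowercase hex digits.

Key decimal bytes [226, 26, 101] = e2 1a 65 is 3 bytes ≤ B = 4; zero-pad to 4 bytes: K' = e2 1a 65 00.
XOR each byte with 0x36: e2⊕36=d4, 1a⊕36=2c, 65⊕36=53, 00⊕36=36.

d42c5336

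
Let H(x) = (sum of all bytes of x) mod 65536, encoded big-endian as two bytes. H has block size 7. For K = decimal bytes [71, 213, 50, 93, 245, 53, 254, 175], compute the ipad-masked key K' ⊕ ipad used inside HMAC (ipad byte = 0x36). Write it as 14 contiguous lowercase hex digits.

Key decimal bytes [71, 213, 50, 93, 245, 53, 254, 175] = 47 d5 32 5d f5 35 fe af is 8 bytes > B = 7, so hash it first: H(key) = 04 82, then zero-pad to 7 bytes: K' = 04 82 00 00 00 00 00.
XOR each byte with 0x36: 04⊕36=32, 82⊕36=b4, 00⊕36=36, 00⊕36=36, 00⊕36=36, 00⊕36=36, 00⊕36=36.

32b43636363636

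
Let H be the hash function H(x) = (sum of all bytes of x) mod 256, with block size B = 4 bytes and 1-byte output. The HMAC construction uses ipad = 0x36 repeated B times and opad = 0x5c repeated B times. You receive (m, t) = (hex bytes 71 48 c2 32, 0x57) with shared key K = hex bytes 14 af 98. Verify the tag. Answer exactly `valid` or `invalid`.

invalid

Key hex bytes 14 af 98 is 3 bytes ≤ B = 4; zero-pad to 4 bytes: K' = 14 af 98 00.
K' ⊕ ipad = 22 99 ae 36; K' ⊕ opad = 48 f3 c4 5c.
Inner hash: sum = 34+153+174+54+113+72+194+50 = 844; mod 256 = 76 → 4c.
Outer hash (recomputed tag): sum = 72+243+196+92+76 = 679; mod 256 = 167 → a7.
Recomputed tag = a7; claimed = 57 → mismatch.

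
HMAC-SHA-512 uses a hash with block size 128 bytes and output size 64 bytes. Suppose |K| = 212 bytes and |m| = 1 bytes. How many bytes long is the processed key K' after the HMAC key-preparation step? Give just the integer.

128

Key is 212 > 128 bytes, so it is hashed to 64 bytes then zero-padded to 128: |K'| = 128.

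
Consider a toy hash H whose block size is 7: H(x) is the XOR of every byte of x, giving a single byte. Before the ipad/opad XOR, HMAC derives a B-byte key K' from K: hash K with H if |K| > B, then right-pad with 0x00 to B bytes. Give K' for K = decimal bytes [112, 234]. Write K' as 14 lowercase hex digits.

70ea0000000000

Key decimal bytes [112, 234] = 70 ea is 2 bytes ≤ B = 7; zero-pad to 7 bytes: K' = 70 ea 00 00 00 00 00.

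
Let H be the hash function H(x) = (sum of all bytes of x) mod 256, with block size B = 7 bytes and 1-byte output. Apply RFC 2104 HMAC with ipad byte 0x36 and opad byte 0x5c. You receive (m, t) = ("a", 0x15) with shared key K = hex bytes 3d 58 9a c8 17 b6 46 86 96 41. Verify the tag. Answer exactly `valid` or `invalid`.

invalid

Key hex bytes 3d 58 9a c8 17 b6 46 86 96 41 is 10 bytes > B = 7, so hash it first: H(key) = 67, then zero-pad to 7 bytes: K' = 67 00 00 00 00 00 00.
K' ⊕ ipad = 51 36 36 36 36 36 36; K' ⊕ opad = 3b 5c 5c 5c 5c 5c 5c.
Inner hash: sum = 81+54+54+54+54+54+54+97 = 502; mod 256 = 246 → f6.
Outer hash (recomputed tag): sum = 59+92+92+92+92+92+92+246 = 857; mod 256 = 89 → 59.
Recomputed tag = 59; claimed = 15 → mismatch.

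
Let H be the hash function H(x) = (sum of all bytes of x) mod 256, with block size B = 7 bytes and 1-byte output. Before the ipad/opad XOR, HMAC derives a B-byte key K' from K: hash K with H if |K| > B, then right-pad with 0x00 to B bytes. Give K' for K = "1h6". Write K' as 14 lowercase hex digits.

31683600000000

Key "1h6" = 31 68 36 is 3 bytes ≤ B = 7; zero-pad to 7 bytes: K' = 31 68 36 00 00 00 00.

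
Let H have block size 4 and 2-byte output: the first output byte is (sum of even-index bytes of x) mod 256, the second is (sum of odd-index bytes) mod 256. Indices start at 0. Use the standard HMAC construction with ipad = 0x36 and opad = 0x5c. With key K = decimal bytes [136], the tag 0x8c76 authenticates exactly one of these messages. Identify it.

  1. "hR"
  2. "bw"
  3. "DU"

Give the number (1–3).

1

Key decimal bytes [136] = 88 is 1 byte ≤ B = 4; zero-pad to 4 bytes: K' = 88 00 00 00.
K' ⊕ ipad = be 36 36 36; K' ⊕ opad = d4 5c 5c 5c.
m1: inner = H(be 36 36 36 68 52) = 5c be; tag = H(d4 5c 5c 5c 5c be) = 8c76 ← matches
m2: inner = H(be 36 36 36 62 77) = 56 e3; tag = H(d4 5c 5c 5c 56 e3) = 869b
m3: inner = H(be 36 36 36 44 55) = 38 c1; tag = H(d4 5c 5c 5c 38 c1) = 6879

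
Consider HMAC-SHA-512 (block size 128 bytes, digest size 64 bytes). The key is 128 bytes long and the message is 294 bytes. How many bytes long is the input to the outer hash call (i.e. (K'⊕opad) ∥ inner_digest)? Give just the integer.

Key is 128 ≤ 128 bytes, zero-padded: |K'| = 128.
Outer input = (K'⊕opad) ∥ H(inner) → 128 + 64 = 192 bytes.

192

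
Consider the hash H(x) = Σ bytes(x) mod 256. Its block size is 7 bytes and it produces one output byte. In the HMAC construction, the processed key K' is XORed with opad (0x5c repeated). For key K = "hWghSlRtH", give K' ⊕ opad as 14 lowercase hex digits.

Key "hWghSlRtH" = 68 57 67 68 53 6c 52 74 48 is 9 bytes > B = 7, so hash it first: H(key) = 5b, then zero-pad to 7 bytes: K' = 5b 00 00 00 00 00 00.
XOR each byte with 0x5c: 5b⊕5c=07, 00⊕5c=5c, 00⊕5c=5c, 00⊕5c=5c, 00⊕5c=5c, 00⊕5c=5c, 00⊕5c=5c.

075c5c5c5c5c5c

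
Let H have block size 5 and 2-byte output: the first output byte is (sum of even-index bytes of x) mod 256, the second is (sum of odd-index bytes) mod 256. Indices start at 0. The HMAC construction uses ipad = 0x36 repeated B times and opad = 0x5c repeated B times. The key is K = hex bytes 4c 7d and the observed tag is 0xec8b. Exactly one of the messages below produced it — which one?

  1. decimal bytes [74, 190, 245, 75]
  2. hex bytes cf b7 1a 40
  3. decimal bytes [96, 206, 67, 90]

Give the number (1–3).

3

Key hex bytes 4c 7d is 2 bytes ≤ B = 5; zero-pad to 5 bytes: K' = 4c 7d 00 00 00.
K' ⊕ ipad = 7a 4b 36 36 36; K' ⊕ opad = 10 21 5c 5c 5c.
m1: inner = H(7a 4b 36 36 36 4a be f5 4b) = ef c0; tag = H(10 21 5c 5c 5c ef c0) = 886c
m2: inner = H(7a 4b 36 36 36 cf b7 1a 40) = dd 6a; tag = H(10 21 5c 5c 5c dd 6a) = 325a
m3: inner = H(7a 4b 36 36 36 60 ce 43 5a) = 0e 24; tag = H(10 21 5c 5c 5c 0e 24) = ec8b ← matches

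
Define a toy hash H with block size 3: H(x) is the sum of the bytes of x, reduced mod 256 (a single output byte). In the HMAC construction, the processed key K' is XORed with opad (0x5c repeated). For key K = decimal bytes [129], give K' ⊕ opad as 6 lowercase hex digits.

dd5c5c

Key decimal bytes [129] = 81 is 1 byte ≤ B = 3; zero-pad to 3 bytes: K' = 81 00 00.
XOR each byte with 0x5c: 81⊕5c=dd, 00⊕5c=5c, 00⊕5c=5c.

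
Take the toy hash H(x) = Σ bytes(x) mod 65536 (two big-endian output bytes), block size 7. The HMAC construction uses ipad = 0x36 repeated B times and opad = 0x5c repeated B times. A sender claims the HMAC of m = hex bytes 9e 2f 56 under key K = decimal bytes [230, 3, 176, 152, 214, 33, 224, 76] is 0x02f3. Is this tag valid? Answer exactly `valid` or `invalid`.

Key decimal bytes [230, 3, 176, 152, 214, 33, 224, 76] = e6 03 b0 98 d6 21 e0 4c is 8 bytes > B = 7, so hash it first: H(key) = 04 54, then zero-pad to 7 bytes: K' = 04 54 00 00 00 00 00.
K' ⊕ ipad = 32 62 36 36 36 36 36; K' ⊕ opad = 58 08 5c 5c 5c 5c 5c.
Inner hash: sum = 50+98+54+54+54+54+54+158+47+86 = 709 → 02 c5.
Outer hash (recomputed tag): sum = 88+8+92+92+92+92+92+2+197 = 755 → 02 f3.
Recomputed tag = 02f3; claimed = 02f3 → match.

valid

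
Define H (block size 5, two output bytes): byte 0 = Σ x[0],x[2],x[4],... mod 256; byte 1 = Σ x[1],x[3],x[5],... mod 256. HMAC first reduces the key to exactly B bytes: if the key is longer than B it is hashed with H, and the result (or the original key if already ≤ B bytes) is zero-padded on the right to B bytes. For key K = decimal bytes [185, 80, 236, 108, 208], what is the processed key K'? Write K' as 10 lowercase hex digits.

b950ec6cd0

Key decimal bytes [185, 80, 236, 108, 208] = b9 50 ec 6c d0 is exactly B = 5 bytes: K' = b9 50 ec 6c d0.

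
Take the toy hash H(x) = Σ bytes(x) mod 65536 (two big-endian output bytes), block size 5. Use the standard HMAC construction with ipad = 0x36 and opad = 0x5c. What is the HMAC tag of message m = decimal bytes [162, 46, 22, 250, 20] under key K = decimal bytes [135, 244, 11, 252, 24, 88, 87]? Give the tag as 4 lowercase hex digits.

01d5

Key decimal bytes [135, 244, 11, 252, 24, 88, 87] = 87 f4 0b fc 18 58 57 is 7 bytes > B = 5, so hash it first: H(key) = 03 49, then zero-pad to 5 bytes: K' = 03 49 00 00 00.
K' ⊕ ipad = 35 7f 36 36 36.  K' ⊕ opad = 5f 15 5c 5c 5c.
Inner input = (K'⊕ipad) ∥ m = 35 7f 36 36 36 ∥ a2 2e 16 fa 14.
Inner hash: sum = 53+127+54+54+54+162+46+22+250+20 = 842 → 03 4a.
Outer input = (K'⊕opad) ∥ inner = 5f 15 5c 5c 5c ∥ 03 4a.
Outer hash (tag): sum = 95+21+92+92+92+3+74 = 469 → 01 d5.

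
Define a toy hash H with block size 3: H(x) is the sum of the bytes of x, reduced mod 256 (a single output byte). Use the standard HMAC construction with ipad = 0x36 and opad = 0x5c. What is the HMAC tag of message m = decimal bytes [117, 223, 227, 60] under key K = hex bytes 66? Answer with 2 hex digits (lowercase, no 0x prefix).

Key hex bytes 66 is 1 byte ≤ B = 3; zero-pad to 3 bytes: K' = 66 00 00.
K' ⊕ ipad = 50 36 36.  K' ⊕ opad = 3a 5c 5c.
Inner input = (K'⊕ipad) ∥ m = 50 36 36 ∥ 75 df e3 3c.
Inner hash: sum = 80+54+54+117+223+227+60 = 815; mod 256 = 47 → 2f.
Outer input = (K'⊕opad) ∥ inner = 3a 5c 5c ∥ 2f.
Outer hash (tag): sum = 58+92+92+47 = 289; mod 256 = 33 → 21.

21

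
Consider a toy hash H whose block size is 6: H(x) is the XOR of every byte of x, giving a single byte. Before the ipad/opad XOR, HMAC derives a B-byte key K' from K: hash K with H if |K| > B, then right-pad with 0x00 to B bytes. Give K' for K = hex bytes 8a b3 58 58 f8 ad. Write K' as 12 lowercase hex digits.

Key hex bytes 8a b3 58 58 f8 ad is exactly B = 6 bytes: K' = 8a b3 58 58 f8 ad.

8ab35858f8ad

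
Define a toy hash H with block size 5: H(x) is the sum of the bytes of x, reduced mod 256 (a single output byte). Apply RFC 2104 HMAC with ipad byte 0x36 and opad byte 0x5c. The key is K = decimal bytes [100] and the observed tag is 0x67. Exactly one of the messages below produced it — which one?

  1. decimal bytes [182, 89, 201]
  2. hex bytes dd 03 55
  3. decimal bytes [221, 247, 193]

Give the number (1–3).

3

Key decimal bytes [100] = 64 is 1 byte ≤ B = 5; zero-pad to 5 bytes: K' = 64 00 00 00 00.
K' ⊕ ipad = 52 36 36 36 36; K' ⊕ opad = 38 5c 5c 5c 5c.
m1: inner = H(52 36 36 36 36 b6 59 c9) = 02; tag = H(38 5c 5c 5c 5c 02) = aa
m2: inner = H(52 36 36 36 36 dd 03 55) = 5f; tag = H(38 5c 5c 5c 5c 5f) = 07
m3: inner = H(52 36 36 36 36 dd f7 c1) = bf; tag = H(38 5c 5c 5c 5c bf) = 67 ← matches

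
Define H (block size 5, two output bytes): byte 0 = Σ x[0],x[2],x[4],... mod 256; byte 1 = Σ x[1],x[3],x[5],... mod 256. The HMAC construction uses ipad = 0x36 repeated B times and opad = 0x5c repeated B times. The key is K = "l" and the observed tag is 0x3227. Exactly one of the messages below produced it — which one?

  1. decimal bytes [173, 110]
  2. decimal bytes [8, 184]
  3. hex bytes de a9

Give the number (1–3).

Key "l" = 6c is 1 byte ≤ B = 5; zero-pad to 5 bytes: K' = 6c 00 00 00 00.
K' ⊕ ipad = 5a 36 36 36 36; K' ⊕ opad = 30 5c 5c 5c 5c.
m1: inner = H(5a 36 36 36 36 ad 6e) = 34 19; tag = H(30 5c 5c 5c 5c 34 19) = 01ec
m2: inner = H(5a 36 36 36 36 08 b8) = 7e 74; tag = H(30 5c 5c 5c 5c 7e 74) = 5c36
m3: inner = H(5a 36 36 36 36 de a9) = 6f 4a; tag = H(30 5c 5c 5c 5c 6f 4a) = 3227 ← matches

3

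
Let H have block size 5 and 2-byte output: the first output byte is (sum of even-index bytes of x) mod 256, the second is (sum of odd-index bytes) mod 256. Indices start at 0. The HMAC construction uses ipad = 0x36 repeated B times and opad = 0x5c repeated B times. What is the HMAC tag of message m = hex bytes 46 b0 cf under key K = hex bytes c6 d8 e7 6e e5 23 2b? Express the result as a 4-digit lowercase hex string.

Key hex bytes c6 d8 e7 6e e5 23 2b is 7 bytes > B = 5, so hash it first: H(key) = bd 69, then zero-pad to 5 bytes: K' = bd 69 00 00 00.
K' ⊕ ipad = 8b 5f 36 36 36.  K' ⊕ opad = e1 35 5c 5c 5c.
Inner input = (K'⊕ipad) ∥ m = 8b 5f 36 36 36 ∥ 46 b0 cf.
Inner hash: even-index sum = 423 mod 256 = 167; odd-index sum = 426 mod 256 = 170 → a7 aa.
Outer input = (K'⊕opad) ∥ inner = e1 35 5c 5c 5c ∥ a7 aa.
Outer hash (tag): even-index sum = 579 mod 256 = 67; odd-index sum = 312 mod 256 = 56 → 43 38.

4338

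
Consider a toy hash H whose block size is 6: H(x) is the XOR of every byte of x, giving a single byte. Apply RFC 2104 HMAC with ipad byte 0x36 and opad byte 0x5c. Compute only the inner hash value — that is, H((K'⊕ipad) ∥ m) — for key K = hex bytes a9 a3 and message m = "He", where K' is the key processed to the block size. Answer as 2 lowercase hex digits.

27

Key hex bytes a9 a3 is 2 bytes ≤ B = 6; zero-pad to 6 bytes: K' = a9 a3 00 00 00 00.
K' ⊕ ipad = 9f 95 36 36 36 36.
Inner input = 9f 95 36 36 36 36 ∥ 48 65.
Inner hash: XOR 9f⊕95⊕36⊕36⊕36⊕36⊕48⊕65 = 27.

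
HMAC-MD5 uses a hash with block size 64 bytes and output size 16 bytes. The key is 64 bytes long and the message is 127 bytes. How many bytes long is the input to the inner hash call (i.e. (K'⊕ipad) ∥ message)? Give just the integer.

Key is 64 ≤ 64 bytes, zero-padded: |K'| = 64.
Inner input = (K'⊕ipad) ∥ m → 64 + 127 = 191 bytes.

191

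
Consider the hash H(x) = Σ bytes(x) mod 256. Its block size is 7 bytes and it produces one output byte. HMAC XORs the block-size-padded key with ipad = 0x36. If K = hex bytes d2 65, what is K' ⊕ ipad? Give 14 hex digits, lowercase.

Key hex bytes d2 65 is 2 bytes ≤ B = 7; zero-pad to 7 bytes: K' = d2 65 00 00 00 00 00.
XOR each byte with 0x36: d2⊕36=e4, 65⊕36=53, 00⊕36=36, 00⊕36=36, 00⊕36=36, 00⊕36=36, 00⊕36=36.

e4533636363636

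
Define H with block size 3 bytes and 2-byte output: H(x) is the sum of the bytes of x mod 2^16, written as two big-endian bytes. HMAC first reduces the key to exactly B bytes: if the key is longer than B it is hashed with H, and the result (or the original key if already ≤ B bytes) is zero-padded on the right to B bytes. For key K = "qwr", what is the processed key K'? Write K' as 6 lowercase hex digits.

717772

Key "qwr" = 71 77 72 is exactly B = 3 bytes: K' = 71 77 72.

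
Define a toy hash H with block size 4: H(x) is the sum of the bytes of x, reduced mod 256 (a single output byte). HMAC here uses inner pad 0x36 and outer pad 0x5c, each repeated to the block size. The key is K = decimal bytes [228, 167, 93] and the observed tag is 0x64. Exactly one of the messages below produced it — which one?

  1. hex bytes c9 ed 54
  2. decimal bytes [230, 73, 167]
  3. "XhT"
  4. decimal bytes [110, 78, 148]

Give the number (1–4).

Key decimal bytes [228, 167, 93] = e4 a7 5d is 3 bytes ≤ B = 4; zero-pad to 4 bytes: K' = e4 a7 5d 00.
K' ⊕ ipad = d2 91 6b 36; K' ⊕ opad = b8 fb 01 5c.
m1: inner = H(d2 91 6b 36 c9 ed 54) = 0e; tag = H(b8 fb 01 5c 0e) = 1e
m2: inner = H(d2 91 6b 36 e6 49 a7) = da; tag = H(b8 fb 01 5c da) = ea
m3: inner = H(d2 91 6b 36 58 68 54) = 18; tag = H(b8 fb 01 5c 18) = 28
m4: inner = H(d2 91 6b 36 6e 4e 94) = 54; tag = H(b8 fb 01 5c 54) = 64 ← matches

4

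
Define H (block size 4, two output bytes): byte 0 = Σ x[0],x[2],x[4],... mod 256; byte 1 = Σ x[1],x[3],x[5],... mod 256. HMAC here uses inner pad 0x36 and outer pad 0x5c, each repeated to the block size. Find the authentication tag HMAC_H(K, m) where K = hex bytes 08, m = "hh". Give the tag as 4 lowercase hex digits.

8c8c

Key hex bytes 08 is 1 byte ≤ B = 4; zero-pad to 4 bytes: K' = 08 00 00 00.
K' ⊕ ipad = 3e 36 36 36.  K' ⊕ opad = 54 5c 5c 5c.
Inner input = (K'⊕ipad) ∥ m = 3e 36 36 36 ∥ 68 68.
Inner hash: even-index sum = 220 mod 256 = 220; odd-index sum = 212 mod 256 = 212 → dc d4.
Outer input = (K'⊕opad) ∥ inner = 54 5c 5c 5c ∥ dc d4.
Outer hash (tag): even-index sum = 396 mod 256 = 140; odd-index sum = 396 mod 256 = 140 → 8c 8c.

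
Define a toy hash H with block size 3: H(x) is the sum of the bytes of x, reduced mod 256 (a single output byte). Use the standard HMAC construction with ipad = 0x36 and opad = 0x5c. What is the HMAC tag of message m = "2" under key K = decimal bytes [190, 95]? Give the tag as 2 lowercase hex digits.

9a

Key decimal bytes [190, 95] = be 5f is 2 bytes ≤ B = 3; zero-pad to 3 bytes: K' = be 5f 00.
K' ⊕ ipad = 88 69 36.  K' ⊕ opad = e2 03 5c.
Inner input = (K'⊕ipad) ∥ m = 88 69 36 ∥ 32.
Inner hash: sum = 136+105+54+50 = 345; mod 256 = 89 → 59.
Outer input = (K'⊕opad) ∥ inner = e2 03 5c ∥ 59.
Outer hash (tag): sum = 226+3+92+89 = 410; mod 256 = 154 → 9a.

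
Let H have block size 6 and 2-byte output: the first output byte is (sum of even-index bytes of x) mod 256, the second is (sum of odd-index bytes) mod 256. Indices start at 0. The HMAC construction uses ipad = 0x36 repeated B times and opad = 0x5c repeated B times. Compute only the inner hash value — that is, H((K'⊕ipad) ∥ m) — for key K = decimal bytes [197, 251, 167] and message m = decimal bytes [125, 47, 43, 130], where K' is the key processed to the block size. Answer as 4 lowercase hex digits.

62ea

Key decimal bytes [197, 251, 167] = c5 fb a7 is 3 bytes ≤ B = 6; zero-pad to 6 bytes: K' = c5 fb a7 00 00 00.
K' ⊕ ipad = f3 cd 91 36 36 36.
Inner input = f3 cd 91 36 36 36 ∥ 7d 2f 2b 82.
Inner hash: even-index sum = 610 mod 256 = 98; odd-index sum = 490 mod 256 = 234 → 62 ea.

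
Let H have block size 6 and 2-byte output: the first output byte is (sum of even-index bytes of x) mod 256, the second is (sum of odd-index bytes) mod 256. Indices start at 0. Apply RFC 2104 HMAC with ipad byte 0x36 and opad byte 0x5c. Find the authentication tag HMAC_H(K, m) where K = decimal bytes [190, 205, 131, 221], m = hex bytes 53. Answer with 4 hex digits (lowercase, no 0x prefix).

e38a

Key decimal bytes [190, 205, 131, 221] = be cd 83 dd is 4 bytes ≤ B = 6; zero-pad to 6 bytes: K' = be cd 83 dd 00 00.
K' ⊕ ipad = 88 fb b5 eb 36 36.  K' ⊕ opad = e2 91 df 81 5c 5c.
Inner input = (K'⊕ipad) ∥ m = 88 fb b5 eb 36 36 ∥ 53.
Inner hash: even-index sum = 454 mod 256 = 198; odd-index sum = 540 mod 256 = 28 → c6 1c.
Outer input = (K'⊕opad) ∥ inner = e2 91 df 81 5c 5c ∥ c6 1c.
Outer hash (tag): even-index sum = 739 mod 256 = 227; odd-index sum = 394 mod 256 = 138 → e3 8a.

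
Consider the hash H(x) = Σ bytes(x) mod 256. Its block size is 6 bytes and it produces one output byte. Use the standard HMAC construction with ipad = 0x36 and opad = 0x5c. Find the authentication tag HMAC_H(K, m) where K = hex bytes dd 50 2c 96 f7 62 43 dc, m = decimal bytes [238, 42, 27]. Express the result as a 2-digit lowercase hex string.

Key hex bytes dd 50 2c 96 f7 62 43 dc is 8 bytes > B = 6, so hash it first: H(key) = 67, then zero-pad to 6 bytes: K' = 67 00 00 00 00 00.
K' ⊕ ipad = 51 36 36 36 36 36.  K' ⊕ opad = 3b 5c 5c 5c 5c 5c.
Inner input = (K'⊕ipad) ∥ m = 51 36 36 36 36 36 ∥ ee 2a 1b.
Inner hash: sum = 81+54+54+54+54+54+238+42+27 = 658; mod 256 = 146 → 92.
Outer input = (K'⊕opad) ∥ inner = 3b 5c 5c 5c 5c 5c ∥ 92.
Outer hash (tag): sum = 59+92+92+92+92+92+146 = 665; mod 256 = 153 → 99.

99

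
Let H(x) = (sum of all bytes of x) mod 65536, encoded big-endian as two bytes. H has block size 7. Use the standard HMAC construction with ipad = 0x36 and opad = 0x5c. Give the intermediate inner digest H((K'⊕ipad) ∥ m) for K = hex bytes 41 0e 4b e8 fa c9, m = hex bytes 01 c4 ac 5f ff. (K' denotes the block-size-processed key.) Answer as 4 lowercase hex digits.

06da

Key hex bytes 41 0e 4b e8 fa c9 is 6 bytes ≤ B = 7; zero-pad to 7 bytes: K' = 41 0e 4b e8 fa c9 00.
K' ⊕ ipad = 77 38 7d de cc ff 36.
Inner input = 77 38 7d de cc ff 36 ∥ 01 c4 ac 5f ff.
Inner hash: sum = 119+56+125+222+204+255+54+1+196+172+95+255 = 1754 → 06 da.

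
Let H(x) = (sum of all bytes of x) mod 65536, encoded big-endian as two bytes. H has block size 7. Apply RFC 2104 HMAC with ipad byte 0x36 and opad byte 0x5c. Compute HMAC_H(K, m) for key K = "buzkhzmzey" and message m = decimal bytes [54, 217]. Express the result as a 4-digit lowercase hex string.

Key "buzkhzmzey" = 62 75 7a 6b 68 7a 6d 7a 65 79 is 10 bytes > B = 7, so hash it first: H(key) = 04 63, then zero-pad to 7 bytes: K' = 04 63 00 00 00 00 00.
K' ⊕ ipad = 32 55 36 36 36 36 36.  K' ⊕ opad = 58 3f 5c 5c 5c 5c 5c.
Inner input = (K'⊕ipad) ∥ m = 32 55 36 36 36 36 36 ∥ 36 d9.
Inner hash: sum = 50+85+54+54+54+54+54+54+217 = 676 → 02 a4.
Outer input = (K'⊕opad) ∥ inner = 58 3f 5c 5c 5c 5c 5c ∥ 02 a4.
Outer hash (tag): sum = 88+63+92+92+92+92+92+2+164 = 777 → 03 09.

0309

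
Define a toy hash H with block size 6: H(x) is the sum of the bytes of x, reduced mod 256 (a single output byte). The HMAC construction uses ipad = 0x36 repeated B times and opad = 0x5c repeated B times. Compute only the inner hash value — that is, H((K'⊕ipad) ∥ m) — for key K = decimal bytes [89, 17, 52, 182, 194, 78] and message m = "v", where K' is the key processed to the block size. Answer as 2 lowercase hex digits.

fa

Key decimal bytes [89, 17, 52, 182, 194, 78] = 59 11 34 b6 c2 4e is exactly B = 6 bytes: K' = 59 11 34 b6 c2 4e.
K' ⊕ ipad = 6f 27 02 80 f4 78.
Inner input = 6f 27 02 80 f4 78 ∥ 76.
Inner hash: sum = 111+39+2+128+244+120+118 = 762; mod 256 = 250 → fa.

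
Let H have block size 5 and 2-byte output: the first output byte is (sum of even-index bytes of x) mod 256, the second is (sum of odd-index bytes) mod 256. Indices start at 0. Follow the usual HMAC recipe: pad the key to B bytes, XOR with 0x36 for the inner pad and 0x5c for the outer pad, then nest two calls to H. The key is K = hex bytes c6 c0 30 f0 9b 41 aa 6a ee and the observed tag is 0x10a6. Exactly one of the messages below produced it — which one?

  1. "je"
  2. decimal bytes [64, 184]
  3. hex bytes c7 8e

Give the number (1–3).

Key hex bytes c6 c0 30 f0 9b 41 aa 6a ee is 9 bytes > B = 5, so hash it first: H(key) = 29 5b, then zero-pad to 5 bytes: K' = 29 5b 00 00 00.
K' ⊕ ipad = 1f 6d 36 36 36; K' ⊕ opad = 75 07 5c 5c 5c.
m1: inner = H(1f 6d 36 36 36 6a 65) = f0 0d; tag = H(75 07 5c 5c 5c f0 0d) = 3a53
m2: inner = H(1f 6d 36 36 36 40 b8) = 43 e3; tag = H(75 07 5c 5c 5c 43 e3) = 10a6 ← matches
m3: inner = H(1f 6d 36 36 36 c7 8e) = 19 6a; tag = H(75 07 5c 5c 5c 19 6a) = 977c

2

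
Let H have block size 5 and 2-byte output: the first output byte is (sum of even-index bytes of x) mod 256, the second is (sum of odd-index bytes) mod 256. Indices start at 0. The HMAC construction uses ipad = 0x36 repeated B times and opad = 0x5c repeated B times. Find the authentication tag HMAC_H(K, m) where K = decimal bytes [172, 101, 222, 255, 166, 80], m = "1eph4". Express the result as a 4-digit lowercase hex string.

Key decimal bytes [172, 101, 222, 255, 166, 80] = ac 65 de ff a6 50 is 6 bytes > B = 5, so hash it first: H(key) = 30 b4, then zero-pad to 5 bytes: K' = 30 b4 00 00 00.
K' ⊕ ipad = 06 82 36 36 36.  K' ⊕ opad = 6c e8 5c 5c 5c.
Inner input = (K'⊕ipad) ∥ m = 06 82 36 36 36 ∥ 31 65 70 68 34.
Inner hash: even-index sum = 319 mod 256 = 63; odd-index sum = 397 mod 256 = 141 → 3f 8d.
Outer input = (K'⊕opad) ∥ inner = 6c e8 5c 5c 5c ∥ 3f 8d.
Outer hash (tag): even-index sum = 433 mod 256 = 177; odd-index sum = 387 mod 256 = 131 → b1 83.

b183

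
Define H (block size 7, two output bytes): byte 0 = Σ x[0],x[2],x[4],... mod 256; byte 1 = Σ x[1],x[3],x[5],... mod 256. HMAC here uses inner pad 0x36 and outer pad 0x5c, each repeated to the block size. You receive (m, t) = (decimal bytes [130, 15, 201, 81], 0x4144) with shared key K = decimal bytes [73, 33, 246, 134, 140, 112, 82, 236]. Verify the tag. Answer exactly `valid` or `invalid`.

Key decimal bytes [73, 33, 246, 134, 140, 112, 82, 236] = 49 21 f6 86 8c 70 52 ec is 8 bytes > B = 7, so hash it first: H(key) = 1d 03, then zero-pad to 7 bytes: K' = 1d 03 00 00 00 00 00.
K' ⊕ ipad = 2b 35 36 36 36 36 36; K' ⊕ opad = 41 5f 5c 5c 5c 5c 5c.
Inner hash: even-index sum = 301 mod 256 = 45; odd-index sum = 492 mod 256 = 236 → 2d ec.
Outer hash (recomputed tag): even-index sum = 577 mod 256 = 65; odd-index sum = 324 mod 256 = 68 → 41 44.
Recomputed tag = 4144; claimed = 4144 → match.

valid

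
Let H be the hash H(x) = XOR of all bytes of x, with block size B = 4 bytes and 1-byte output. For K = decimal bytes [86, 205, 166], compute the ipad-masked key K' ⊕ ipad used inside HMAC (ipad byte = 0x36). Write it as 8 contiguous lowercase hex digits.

60fb9036

Key decimal bytes [86, 205, 166] = 56 cd a6 is 3 bytes ≤ B = 4; zero-pad to 4 bytes: K' = 56 cd a6 00.
XOR each byte with 0x36: 56⊕36=60, cd⊕36=fb, a6⊕36=90, 00⊕36=36.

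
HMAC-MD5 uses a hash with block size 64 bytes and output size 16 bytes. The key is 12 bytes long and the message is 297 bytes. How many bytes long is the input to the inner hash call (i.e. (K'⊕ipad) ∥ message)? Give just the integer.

361

Key is 12 ≤ 64 bytes, zero-padded: |K'| = 64.
Inner input = (K'⊕ipad) ∥ m → 64 + 297 = 361 bytes.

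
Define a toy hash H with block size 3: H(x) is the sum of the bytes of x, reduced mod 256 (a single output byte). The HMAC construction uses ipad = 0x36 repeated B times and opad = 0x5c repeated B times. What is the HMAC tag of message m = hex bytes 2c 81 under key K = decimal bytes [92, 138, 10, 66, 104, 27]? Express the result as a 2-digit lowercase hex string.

3d

Key decimal bytes [92, 138, 10, 66, 104, 27] = 5c 8a 0a 42 68 1b is 6 bytes > B = 3, so hash it first: H(key) = b5, then zero-pad to 3 bytes: K' = b5 00 00.
K' ⊕ ipad = 83 36 36.  K' ⊕ opad = e9 5c 5c.
Inner input = (K'⊕ipad) ∥ m = 83 36 36 ∥ 2c 81.
Inner hash: sum = 131+54+54+44+129 = 412; mod 256 = 156 → 9c.
Outer input = (K'⊕opad) ∥ inner = e9 5c 5c ∥ 9c.
Outer hash (tag): sum = 233+92+92+156 = 573; mod 256 = 61 → 3d.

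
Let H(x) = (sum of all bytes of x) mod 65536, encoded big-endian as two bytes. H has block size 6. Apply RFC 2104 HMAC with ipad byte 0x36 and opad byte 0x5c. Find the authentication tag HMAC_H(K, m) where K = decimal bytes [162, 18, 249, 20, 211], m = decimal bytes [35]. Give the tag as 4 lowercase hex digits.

Key decimal bytes [162, 18, 249, 20, 211] = a2 12 f9 14 d3 is 5 bytes ≤ B = 6; zero-pad to 6 bytes: K' = a2 12 f9 14 d3 00.
K' ⊕ ipad = 94 24 cf 22 e5 36.  K' ⊕ opad = fe 4e a5 48 8f 5c.
Inner input = (K'⊕ipad) ∥ m = 94 24 cf 22 e5 36 ∥ 23.
Inner hash: sum = 148+36+207+34+229+54+35 = 743 → 02 e7.
Outer input = (K'⊕opad) ∥ inner = fe 4e a5 48 8f 5c ∥ 02 e7.
Outer hash (tag): sum = 254+78+165+72+143+92+2+231 = 1037 → 04 0d.

040d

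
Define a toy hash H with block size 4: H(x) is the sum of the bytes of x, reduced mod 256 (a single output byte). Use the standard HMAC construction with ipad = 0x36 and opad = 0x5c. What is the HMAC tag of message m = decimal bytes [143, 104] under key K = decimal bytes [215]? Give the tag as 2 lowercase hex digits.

19

Key decimal bytes [215] = d7 is 1 byte ≤ B = 4; zero-pad to 4 bytes: K' = d7 00 00 00.
K' ⊕ ipad = e1 36 36 36.  K' ⊕ opad = 8b 5c 5c 5c.
Inner input = (K'⊕ipad) ∥ m = e1 36 36 36 ∥ 8f 68.
Inner hash: sum = 225+54+54+54+143+104 = 634; mod 256 = 122 → 7a.
Outer input = (K'⊕opad) ∥ inner = 8b 5c 5c 5c ∥ 7a.
Outer hash (tag): sum = 139+92+92+92+122 = 537; mod 256 = 25 → 19.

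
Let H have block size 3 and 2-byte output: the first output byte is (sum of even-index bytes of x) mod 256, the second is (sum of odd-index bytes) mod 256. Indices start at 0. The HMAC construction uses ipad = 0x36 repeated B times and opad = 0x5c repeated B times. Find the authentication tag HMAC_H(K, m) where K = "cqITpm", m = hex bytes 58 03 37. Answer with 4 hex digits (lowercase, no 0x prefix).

2fd1

Key "cqITpm" = 63 71 49 54 70 6d is 6 bytes > B = 3, so hash it first: H(key) = 1c 32, then zero-pad to 3 bytes: K' = 1c 32 00.
K' ⊕ ipad = 2a 04 36.  K' ⊕ opad = 40 6e 5c.
Inner input = (K'⊕ipad) ∥ m = 2a 04 36 ∥ 58 03 37.
Inner hash: even-index sum = 99 mod 256 = 99; odd-index sum = 147 mod 256 = 147 → 63 93.
Outer input = (K'⊕opad) ∥ inner = 40 6e 5c ∥ 63 93.
Outer hash (tag): even-index sum = 303 mod 256 = 47; odd-index sum = 209 mod 256 = 209 → 2f d1.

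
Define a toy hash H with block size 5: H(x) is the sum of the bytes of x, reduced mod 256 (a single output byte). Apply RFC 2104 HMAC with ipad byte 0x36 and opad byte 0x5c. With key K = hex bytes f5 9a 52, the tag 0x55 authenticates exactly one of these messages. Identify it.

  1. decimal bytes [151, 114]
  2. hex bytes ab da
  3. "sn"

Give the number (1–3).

3

Key hex bytes f5 9a 52 is 3 bytes ≤ B = 5; zero-pad to 5 bytes: K' = f5 9a 52 00 00.
K' ⊕ ipad = c3 ac 64 36 36; K' ⊕ opad = a9 c6 0e 5c 5c.
m1: inner = H(c3 ac 64 36 36 97 72) = 48; tag = H(a9 c6 0e 5c 5c 48) = 7d
m2: inner = H(c3 ac 64 36 36 ab da) = c4; tag = H(a9 c6 0e 5c 5c c4) = f9
m3: inner = H(c3 ac 64 36 36 73 6e) = 20; tag = H(a9 c6 0e 5c 5c 20) = 55 ← matches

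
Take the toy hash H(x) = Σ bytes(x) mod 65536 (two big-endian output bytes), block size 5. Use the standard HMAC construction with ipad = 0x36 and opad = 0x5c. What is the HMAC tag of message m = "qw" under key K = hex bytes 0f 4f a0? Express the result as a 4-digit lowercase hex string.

02b8

Key hex bytes 0f 4f a0 is 3 bytes ≤ B = 5; zero-pad to 5 bytes: K' = 0f 4f a0 00 00.
K' ⊕ ipad = 39 79 96 36 36.  K' ⊕ opad = 53 13 fc 5c 5c.
Inner input = (K'⊕ipad) ∥ m = 39 79 96 36 36 ∥ 71 77.
Inner hash: sum = 57+121+150+54+54+113+119 = 668 → 02 9c.
Outer input = (K'⊕opad) ∥ inner = 53 13 fc 5c 5c ∥ 02 9c.
Outer hash (tag): sum = 83+19+252+92+92+2+156 = 696 → 02 b8.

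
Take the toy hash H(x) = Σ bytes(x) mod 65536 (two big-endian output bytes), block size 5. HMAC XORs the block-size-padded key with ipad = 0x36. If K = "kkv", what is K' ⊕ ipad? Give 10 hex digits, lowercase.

Key "kkv" = 6b 6b 76 is 3 bytes ≤ B = 5; zero-pad to 5 bytes: K' = 6b 6b 76 00 00.
XOR each byte with 0x36: 6b⊕36=5d, 6b⊕36=5d, 76⊕36=40, 00⊕36=36, 00⊕36=36.

5d5d403636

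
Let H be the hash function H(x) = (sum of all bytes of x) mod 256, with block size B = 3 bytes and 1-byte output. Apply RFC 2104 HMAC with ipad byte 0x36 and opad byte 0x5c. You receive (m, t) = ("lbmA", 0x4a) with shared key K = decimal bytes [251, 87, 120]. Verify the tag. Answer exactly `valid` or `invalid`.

Key decimal bytes [251, 87, 120] = fb 57 78 is exactly B = 3 bytes: K' = fb 57 78.
K' ⊕ ipad = cd 61 4e; K' ⊕ opad = a7 0b 24.
Inner hash: sum = 205+97+78+108+98+109+65 = 760; mod 256 = 248 → f8.
Outer hash (recomputed tag): sum = 167+11+36+248 = 462; mod 256 = 206 → ce.
Recomputed tag = ce; claimed = 4a → mismatch.

invalid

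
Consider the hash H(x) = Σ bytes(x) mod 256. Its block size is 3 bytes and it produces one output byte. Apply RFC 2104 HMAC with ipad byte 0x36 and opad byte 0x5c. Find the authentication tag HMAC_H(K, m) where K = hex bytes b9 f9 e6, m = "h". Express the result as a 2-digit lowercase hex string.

da

Key hex bytes b9 f9 e6 is exactly B = 3 bytes: K' = b9 f9 e6.
K' ⊕ ipad = 8f cf d0.  K' ⊕ opad = e5 a5 ba.
Inner input = (K'⊕ipad) ∥ m = 8f cf d0 ∥ 68.
Inner hash: sum = 143+207+208+104 = 662; mod 256 = 150 → 96.
Outer input = (K'⊕opad) ∥ inner = e5 a5 ba ∥ 96.
Outer hash (tag): sum = 229+165+186+150 = 730; mod 256 = 218 → da.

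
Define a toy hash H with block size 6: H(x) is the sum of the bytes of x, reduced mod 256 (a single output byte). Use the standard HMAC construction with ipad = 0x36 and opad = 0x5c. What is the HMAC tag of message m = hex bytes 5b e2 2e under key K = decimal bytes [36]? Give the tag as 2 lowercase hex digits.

cf

Key decimal bytes [36] = 24 is 1 byte ≤ B = 6; zero-pad to 6 bytes: K' = 24 00 00 00 00 00.
K' ⊕ ipad = 12 36 36 36 36 36.  K' ⊕ opad = 78 5c 5c 5c 5c 5c.
Inner input = (K'⊕ipad) ∥ m = 12 36 36 36 36 36 ∥ 5b e2 2e.
Inner hash: sum = 18+54+54+54+54+54+91+226+46 = 651; mod 256 = 139 → 8b.
Outer input = (K'⊕opad) ∥ inner = 78 5c 5c 5c 5c 5c ∥ 8b.
Outer hash (tag): sum = 120+92+92+92+92+92+139 = 719; mod 256 = 207 → cf.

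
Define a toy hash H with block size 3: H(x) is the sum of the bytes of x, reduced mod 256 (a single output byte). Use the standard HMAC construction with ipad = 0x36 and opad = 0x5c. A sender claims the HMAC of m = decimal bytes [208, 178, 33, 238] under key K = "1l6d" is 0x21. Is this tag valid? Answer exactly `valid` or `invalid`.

valid

Key "1l6d" = 31 6c 36 64 is 4 bytes > B = 3, so hash it first: H(key) = 37, then zero-pad to 3 bytes: K' = 37 00 00.
K' ⊕ ipad = 01 36 36; K' ⊕ opad = 6b 5c 5c.
Inner hash: sum = 1+54+54+208+178+33+238 = 766; mod 256 = 254 → fe.
Outer hash (recomputed tag): sum = 107+92+92+254 = 545; mod 256 = 33 → 21.
Recomputed tag = 21; claimed = 21 → match.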